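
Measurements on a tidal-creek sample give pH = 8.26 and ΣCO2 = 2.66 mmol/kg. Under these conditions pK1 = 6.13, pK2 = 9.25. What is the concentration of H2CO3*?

[CO2*] = 17.8 μmol/kg

α₀ = 1 / (1 + K1/[H⁺] + K1K2/[H⁺]²) = 1 / (1 + 10^+2.13 + 10^+1.14)
   = 1 / (1 + 134.90 + 13.804) = 1/149.70 = 0.006680
[CO2*] = α₀ × DIC = 0.006680 × 2.66 = 0.0178 mmol/kg = 17.8 μmol/kg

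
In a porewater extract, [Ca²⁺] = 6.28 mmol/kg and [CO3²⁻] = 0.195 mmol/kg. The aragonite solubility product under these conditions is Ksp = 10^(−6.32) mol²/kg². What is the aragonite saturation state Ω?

Ksp = 10^(−6.32) = 4.786×10^-7
Ω = [Ca²⁺][CO3²⁻]/Ksp = (6.28×10^-3)(0.195×10^-3) / 4.786×10^-7 = 2.56

Ω = 2.56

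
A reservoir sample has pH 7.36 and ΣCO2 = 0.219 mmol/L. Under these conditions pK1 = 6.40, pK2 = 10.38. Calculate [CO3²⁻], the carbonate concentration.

α₂ = 1 / (1 + [H⁺]/K2 + [H⁺]²/(K1K2)) = 1 / (1 + 10^+3.02 + 10^+2.06)
   = 1 / (1 + 1047.1 + 114.82) = 1/1162.9 = 0.0008599
[CO3²⁻] = α₂ × DIC = 0.0008599 × 0.219 = 0.000188 mmol/L = 0.188 μmol/L

[CO3²⁻] = 0.188 μmol/L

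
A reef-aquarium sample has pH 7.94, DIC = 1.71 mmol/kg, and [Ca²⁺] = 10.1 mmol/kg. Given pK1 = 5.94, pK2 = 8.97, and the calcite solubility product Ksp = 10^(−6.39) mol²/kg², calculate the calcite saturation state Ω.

α₂ = 1 / (1 + [H⁺]/K2 + [H⁺]²/(K1K2)) = 1 / (1 + 10^+1.03 + 10^-0.97)
   = 1 / (1 + 10.715 + 0.10715) = 1/11.822 = 0.08459
[CO3²⁻] = α₂ × DIC = 0.08459 × 1.71 = 0.1446 mmol/kg
Ksp = 10^(−6.39) = 4.074×10^-7
Ω = [Ca²⁺][CO3²⁻]/Ksp = (10.1×10^-3)(1.446×10^-4) / 4.074×10^-7 = 3.59

Ω = 3.59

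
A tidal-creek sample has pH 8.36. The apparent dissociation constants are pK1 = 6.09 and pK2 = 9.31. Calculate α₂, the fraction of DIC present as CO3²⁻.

α₂ = 0.100

α₂ = 1 / (1 + [H⁺]/K2 + [H⁺]²/(K1K2)) = 1 / (1 + 10^+0.95 + 10^-1.32)
   = 1 / (1 + 8.9125 + 0.047863) = 1/9.9604 = 0.1004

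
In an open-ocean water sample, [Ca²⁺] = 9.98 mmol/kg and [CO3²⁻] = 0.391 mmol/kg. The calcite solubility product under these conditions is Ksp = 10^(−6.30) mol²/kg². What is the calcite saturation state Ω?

Ω = 7.79

Ksp = 10^(−6.30) = 5.012×10^-7
Ω = [Ca²⁺][CO3²⁻]/Ksp = (9.98×10^-3)(0.391×10^-3) / 5.012×10^-7 = 7.79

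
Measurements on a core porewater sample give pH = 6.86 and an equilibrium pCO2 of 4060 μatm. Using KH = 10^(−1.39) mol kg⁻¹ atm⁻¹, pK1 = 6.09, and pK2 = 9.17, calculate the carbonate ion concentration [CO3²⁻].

[CO3²⁻] = 4.77 μmol/kg

[CO2*] = KH · pCO2 = 10^(−1.39) × 4060×10^-6 = 1.654×10^-4 mol/kg
α₀ = 1/(1 + K1/[H⁺] + K1K2/[H⁺]²) = 1/(1 + 10^+0.77 + 10^-1.54) = 0.1446
DIC = [CO2*]/α₀ = 1.654×10^-4 / 0.1446 = 1.144 mmol/kg
[CO3²⁻] = α₂·DIC; α₂ = 0.004169, so [CO3²⁻] = 0.004169 × 1.144 = 0.00477 mmol/kg = 4.77 μmol/kg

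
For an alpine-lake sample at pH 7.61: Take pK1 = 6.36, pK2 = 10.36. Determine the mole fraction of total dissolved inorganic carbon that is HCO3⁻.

α₁ = 0.945

α₁ = 1 / (1 + [H⁺]/K1 + K2/[H⁺]) = 1 / (1 + 10^-1.25 + 10^-2.75)
   = 1 / (1 + 0.056234 + 0.0017783) = 1/1.0580 = 0.9452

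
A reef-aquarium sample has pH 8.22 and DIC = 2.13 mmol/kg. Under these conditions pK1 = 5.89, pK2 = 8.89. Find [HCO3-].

[HCO3⁻] = 1.75 mmol/kg

α₁ = 1 / (1 + [H⁺]/K1 + K2/[H⁺]) = 1 / (1 + 10^-2.33 + 10^-0.67)
   = 1 / (1 + 0.0046774 + 0.21380) = 1/1.2185 = 0.8207
[HCO3⁻] = α₁ × DIC = 0.8207 × 2.13 = 1.75 mmol/kg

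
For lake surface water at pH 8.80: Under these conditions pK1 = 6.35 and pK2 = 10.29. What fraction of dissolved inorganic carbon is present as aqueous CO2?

α₀ = 1 / (1 + K1/[H⁺] + K1K2/[H⁺]²) = 1 / (1 + 10^+2.45 + 10^+0.96)
   = 1 / (1 + 281.84 + 9.1201) = 1/291.96 = 0.003425

α₀ = 0.00343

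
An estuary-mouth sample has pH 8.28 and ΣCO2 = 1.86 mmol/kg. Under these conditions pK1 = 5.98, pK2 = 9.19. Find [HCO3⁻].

α₁ = 1 / (1 + [H⁺]/K1 + K2/[H⁺]) = 1 / (1 + 10^-2.30 + 10^-0.91)
   = 1 / (1 + 0.0050119 + 0.12303) = 1/1.1280 = 0.8865
[HCO3⁻] = α₁ × DIC = 0.8865 × 1.86 = 1.65 mmol/kg

[HCO3⁻] = 1.65 mmol/kg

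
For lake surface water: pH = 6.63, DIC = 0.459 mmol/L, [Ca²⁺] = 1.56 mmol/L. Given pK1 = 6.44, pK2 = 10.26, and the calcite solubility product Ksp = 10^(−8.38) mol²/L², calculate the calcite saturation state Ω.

α₂ = 1 / (1 + [H⁺]/K2 + [H⁺]²/(K1K2)) = 1 / (1 + 10^+3.63 + 10^+3.44)
   = 1 / (1 + 4265.8 + 2754.2) = 1/7021.0 = 0.0001424
[CO3²⁻] = α₂ × DIC = 0.0001424 × 0.459 = 6.538×10^-5 mmol/L = 0.06538 μmol/L
Ksp = 10^(−8.38) = 4.169×10^-9
Ω = [Ca²⁺][CO3²⁻]/Ksp = (1.56×10^-3)(6.538×10^-8) / 4.169×10^-9 = 0.0245

Ω = 0.0245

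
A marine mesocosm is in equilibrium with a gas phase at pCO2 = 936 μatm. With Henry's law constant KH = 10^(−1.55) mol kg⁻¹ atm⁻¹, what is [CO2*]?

KH = 10^(−1.55) = 2.818×10^-2 mol kg⁻¹ atm⁻¹
[CO2*] = KH · pCO2 = 2.818×10^-2 × 936×10^-6 atm = 2.64×10^-5 mol/kg

[CO2*] = 26.4 μmol/kg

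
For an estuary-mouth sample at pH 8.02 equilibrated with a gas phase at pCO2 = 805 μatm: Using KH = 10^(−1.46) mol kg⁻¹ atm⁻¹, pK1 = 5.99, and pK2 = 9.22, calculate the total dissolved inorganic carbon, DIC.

DIC = 3.21 mmol/kg

[CO2*] = KH · pCO2 = 10^(−1.46) × 805×10^-6 = 2.791×10^-5 mol/kg
α₀ = 1/(1 + K1/[H⁺] + K1K2/[H⁺]²) = 1/(1 + 10^+2.03 + 10^+0.83) = 0.008702
DIC = [CO2*]/α₀ = 2.791×10^-5 / 0.008702 = 3.21 mmol/kg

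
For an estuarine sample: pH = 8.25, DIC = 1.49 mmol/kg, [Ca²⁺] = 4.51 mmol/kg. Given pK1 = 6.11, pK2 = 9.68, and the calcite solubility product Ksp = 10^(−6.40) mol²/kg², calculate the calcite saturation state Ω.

Ω = 0.600

α₂ = 1 / (1 + [H⁺]/K2 + [H⁺]²/(K1K2)) = 1 / (1 + 10^+1.43 + 10^-0.71)
   = 1 / (1 + 26.915 + 0.19498) = 1/28.110 = 0.03557
[CO3²⁻] = α₂ × DIC = 0.03557 × 1.49 = 0.05301 mmol/kg
Ksp = 10^(−6.40) = 3.981×10^-7
Ω = [Ca²⁺][CO3²⁻]/Ksp = (4.51×10^-3)(5.301×10^-5) / 3.981×10^-7 = 0.600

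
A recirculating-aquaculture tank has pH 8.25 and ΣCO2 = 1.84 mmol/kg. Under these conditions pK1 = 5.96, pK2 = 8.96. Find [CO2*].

[CO2*] = 7.86 μmol/kg

α₀ = 1 / (1 + K1/[H⁺] + K1K2/[H⁺]²) = 1 / (1 + 10^+2.29 + 10^+1.58)
   = 1 / (1 + 194.98 + 38.019) = 1/234.00 = 0.004273
[CO2*] = α₀ × DIC = 0.004273 × 1.84 = 0.00786 mmol/kg = 7.86 μmol/kg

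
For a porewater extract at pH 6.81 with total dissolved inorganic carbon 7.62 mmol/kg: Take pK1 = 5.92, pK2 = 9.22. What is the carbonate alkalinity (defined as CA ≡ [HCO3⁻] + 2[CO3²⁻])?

CA = [HCO3⁻] + 2[CO3²⁻] = (α₁ + 2α₂)·DIC
At pH 6.81: [H⁺]/K1 = 10^-0.89 = 0.12882, K2/[H⁺] = 10^-2.41 = 0.0038905
α₁ = 1/(1 + 0.12882 + 0.0038905) = 1/1.1327 = 0.8828; α₂ = α₁·K2/[H⁺] = 0.003435
α₁ + 2α₂ = 0.8897
CA = 0.8897 × 7.62 = 6.78 mmol/kg

CA = 6.78 mmol/kg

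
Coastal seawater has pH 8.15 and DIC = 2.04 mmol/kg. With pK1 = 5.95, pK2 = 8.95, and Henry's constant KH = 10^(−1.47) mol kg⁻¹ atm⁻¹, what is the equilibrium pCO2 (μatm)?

α₀ = 1 / (1 + K1/[H⁺] + K1K2/[H⁺]²) = 1 / (1 + 10^+2.20 + 10^+1.40)
   = 1 / (1 + 158.49 + 25.119) = 1/184.61 = 0.005417
[CO2*] = α₀ × DIC = 0.005417 × 2.04 = 0.01105 mmol/kg = 11.05 μmol/kg
pCO2 = [CO2*]/KH = 1.105×10^-5 / 3.388×10^-2 = 326 μatm

pCO2 = 326 μatm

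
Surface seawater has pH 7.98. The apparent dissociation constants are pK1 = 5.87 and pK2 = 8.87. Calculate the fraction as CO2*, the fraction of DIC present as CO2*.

α₀ = 0.00683

α₀ = 1 / (1 + K1/[H⁺] + K1K2/[H⁺]²) = 1 / (1 + 10^+2.11 + 10^+1.22)
   = 1 / (1 + 128.82 + 16.596) = 1/146.42 = 0.006830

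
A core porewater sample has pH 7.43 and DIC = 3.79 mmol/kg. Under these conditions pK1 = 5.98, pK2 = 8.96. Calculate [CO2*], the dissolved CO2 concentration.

α₀ = 1 / (1 + K1/[H⁺] + K1K2/[H⁺]²) = 1 / (1 + 10^+1.45 + 10^-0.08)
   = 1 / (1 + 28.184 + 0.83176) = 1/30.016 = 0.03332
[CO2*] = α₀ × DIC = 0.03332 × 3.79 = 0.126 mmol/kg

[CO2*] = 0.126 mmol/kg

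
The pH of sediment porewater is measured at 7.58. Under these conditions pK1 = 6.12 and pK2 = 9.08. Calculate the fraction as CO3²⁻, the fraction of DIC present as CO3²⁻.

α₂ = 0.0297

α₂ = 1 / (1 + [H⁺]/K2 + [H⁺]²/(K1K2)) = 1 / (1 + 10^+1.50 + 10^+0.04)
   = 1 / (1 + 31.623 + 1.0965) = 1/33.719 = 0.02966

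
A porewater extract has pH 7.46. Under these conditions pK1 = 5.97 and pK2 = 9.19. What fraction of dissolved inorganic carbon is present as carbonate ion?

α₂ = 1 / (1 + [H⁺]/K2 + [H⁺]²/(K1K2)) = 1 / (1 + 10^+1.73 + 10^+0.24)
   = 1 / (1 + 53.703 + 1.7378) = 1/56.441 = 0.01772

α₂ = 0.0177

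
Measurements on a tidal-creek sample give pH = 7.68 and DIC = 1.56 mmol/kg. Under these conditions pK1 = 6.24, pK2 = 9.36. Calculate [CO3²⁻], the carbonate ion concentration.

[CO3²⁻] = 0.0308 mmol/kg

α₂ = 1 / (1 + [H⁺]/K2 + [H⁺]²/(K1K2)) = 1 / (1 + 10^+1.68 + 10^+0.24)
   = 1 / (1 + 47.863 + 1.7378) = 1/50.601 = 0.01976
[CO3²⁻] = α₂ × DIC = 0.01976 × 1.56 = 0.0308 mmol/kg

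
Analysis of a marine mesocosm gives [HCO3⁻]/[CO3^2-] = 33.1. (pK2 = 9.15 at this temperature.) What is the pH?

pH = 7.63

From K2 = [H⁺][CO3^2-]/[HCO3⁻]:  pH = pK2 − log₁₀([HCO3⁻]/[CO3^2-])
log₁₀(33.1) = +1.520
pH = 9.15 − (+1.520) = 7.63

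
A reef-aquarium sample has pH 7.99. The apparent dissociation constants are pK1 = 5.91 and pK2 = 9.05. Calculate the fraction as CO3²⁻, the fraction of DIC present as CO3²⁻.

α₂ = 0.0795

α₂ = 1 / (1 + [H⁺]/K2 + [H⁺]²/(K1K2)) = 1 / (1 + 10^+1.06 + 10^-1.02)
   = 1 / (1 + 11.482 + 0.095499) = 1/12.577 = 0.07951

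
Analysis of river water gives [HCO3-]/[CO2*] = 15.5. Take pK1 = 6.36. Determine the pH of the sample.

pH = 7.55

From K1 = [H⁺][HCO3-]/[CO2*]:  pH = pK1 + log₁₀([HCO3-]/[CO2*])
log₁₀(15.5) = +1.190
pH = 6.36 + (+1.190) = 7.55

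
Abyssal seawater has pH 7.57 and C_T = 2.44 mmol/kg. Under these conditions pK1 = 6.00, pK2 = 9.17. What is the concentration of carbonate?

[CO3²⁻] = 0.0583 mmol/kg

α₂ = 1 / (1 + [H⁺]/K2 + [H⁺]²/(K1K2)) = 1 / (1 + 10^+1.60 + 10^+0.03)
   = 1 / (1 + 39.811 + 1.0715) = 1/41.882 = 0.02388
[CO3²⁻] = α₂ × DIC = 0.02388 × 2.44 = 0.0583 mmol/kg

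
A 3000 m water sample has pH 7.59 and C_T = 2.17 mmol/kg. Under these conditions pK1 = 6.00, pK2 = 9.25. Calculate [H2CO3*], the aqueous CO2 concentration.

[CO2*] = 0.0532 mmol/kg

α₀ = 1 / (1 + K1/[H⁺] + K1K2/[H⁺]²) = 1 / (1 + 10^+1.59 + 10^-0.07)
   = 1 / (1 + 38.905 + 0.85114) = 1/40.756 = 0.02454
[CO2*] = α₀ × DIC = 0.02454 × 2.17 = 0.0532 mmol/kg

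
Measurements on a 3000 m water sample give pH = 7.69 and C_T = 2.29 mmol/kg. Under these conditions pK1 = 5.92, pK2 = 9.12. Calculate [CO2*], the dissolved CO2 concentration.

[CO2*] = 0.0369 mmol/kg

α₀ = 1 / (1 + K1/[H⁺] + K1K2/[H⁺]²) = 1 / (1 + 10^+1.77 + 10^+0.34)
   = 1 / (1 + 58.884 + 2.1878) = 1/62.072 = 0.01611
[CO2*] = α₀ × DIC = 0.01611 × 2.29 = 0.0369 mmol/kg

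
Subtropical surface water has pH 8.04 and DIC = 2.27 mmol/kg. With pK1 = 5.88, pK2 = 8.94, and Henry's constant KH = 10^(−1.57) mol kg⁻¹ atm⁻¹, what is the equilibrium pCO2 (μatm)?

α₀ = 1 / (1 + K1/[H⁺] + K1K2/[H⁺]²) = 1 / (1 + 10^+2.16 + 10^+1.26)
   = 1 / (1 + 144.54 + 18.197) = 1/163.74 = 0.006107
[CO2*] = α₀ × DIC = 0.006107 × 2.27 = 0.01386 mmol/kg = 13.86 μmol/kg
pCO2 = [CO2*]/KH = 1.386×10^-5 / 2.692×10^-2 = 515 μatm

pCO2 = 515 μatm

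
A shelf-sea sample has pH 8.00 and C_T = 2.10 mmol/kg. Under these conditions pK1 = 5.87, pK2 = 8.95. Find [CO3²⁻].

[CO3²⁻] = 0.210 mmol/kg

α₂ = 1 / (1 + [H⁺]/K2 + [H⁺]²/(K1K2)) = 1 / (1 + 10^+0.95 + 10^-1.18)
   = 1 / (1 + 8.9125 + 0.066069) = 1/9.9786 = 0.1002
[CO3²⁻] = α₂ × DIC = 0.1002 × 2.10 = 0.210 mmol/kg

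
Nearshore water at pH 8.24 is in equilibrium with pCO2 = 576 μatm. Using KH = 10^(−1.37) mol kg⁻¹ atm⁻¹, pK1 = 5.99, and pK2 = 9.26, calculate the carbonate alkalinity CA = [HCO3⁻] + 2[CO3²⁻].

CA = 5.20 mmol/kg

[CO2*] = KH · pCO2 = 10^(−1.37) × 576×10^-6 = 2.457×10^-5 mol/kg
α₀ = 1/(1 + K1/[H⁺] + K1K2/[H⁺]²) = 1/(1 + 10^+2.25 + 10^+1.23) = 0.005107
DIC = [CO2*]/α₀ = 2.457×10^-5 / 0.005107 = 4.811 mmol/kg
CA = (α₁ + 2α₂)·DIC = (0.9082 + 2×0.08673) × 4.811 = 5.20 mmol/kg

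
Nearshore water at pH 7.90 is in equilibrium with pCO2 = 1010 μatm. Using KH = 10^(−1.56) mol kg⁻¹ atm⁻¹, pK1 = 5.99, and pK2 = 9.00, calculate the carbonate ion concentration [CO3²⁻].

[CO2*] = KH · pCO2 = 10^(−1.56) × 1010×10^-6 = 2.782×10^-5 mol/kg
α₀ = 1/(1 + K1/[H⁺] + K1K2/[H⁺]²) = 1/(1 + 10^+1.91 + 10^+0.81) = 0.01127
DIC = [CO2*]/α₀ = 2.782×10^-5 / 0.01127 = 2.469 mmol/kg
[CO3²⁻] = α₂·DIC; α₂ = 0.07276, so [CO3²⁻] = 0.07276 × 2.469 = 0.180 mmol/kg

[CO3²⁻] = 0.180 mmol/kg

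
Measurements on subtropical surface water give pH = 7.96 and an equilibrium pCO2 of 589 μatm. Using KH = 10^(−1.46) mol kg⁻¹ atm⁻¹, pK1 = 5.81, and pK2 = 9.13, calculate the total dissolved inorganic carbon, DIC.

[CO2*] = KH · pCO2 = 10^(−1.46) × 589×10^-6 = 2.042×10^-5 mol/kg
α₀ = 1/(1 + K1/[H⁺] + K1K2/[H⁺]²) = 1/(1 + 10^+2.15 + 10^+0.98) = 0.006587
DIC = [CO2*]/α₀ = 2.042×10^-5 / 0.006587 = 3.10 mmol/kg

DIC = 3.10 mmol/kg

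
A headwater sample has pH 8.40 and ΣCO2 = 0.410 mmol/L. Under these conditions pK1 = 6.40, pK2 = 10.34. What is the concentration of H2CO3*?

α₀ = 1 / (1 + K1/[H⁺] + K1K2/[H⁺]²) = 1 / (1 + 10^+2.00 + 10^+0.06)
   = 1 / (1 + 100.00 + 1.1482) = 1/102.15 = 0.009790
[CO2*] = α₀ × DIC = 0.009790 × 0.410 = 0.00401 mmol/L = 4.01 μmol/L

[CO2*] = 4.01 μmol/L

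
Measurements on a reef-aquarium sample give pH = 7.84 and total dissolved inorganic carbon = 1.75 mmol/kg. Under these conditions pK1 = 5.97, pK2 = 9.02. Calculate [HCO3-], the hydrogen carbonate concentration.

α₁ = 1 / (1 + [H⁺]/K1 + K2/[H⁺]) = 1 / (1 + 10^-1.87 + 10^-1.18)
   = 1 / (1 + 0.013490 + 0.066069) = 1/1.0796 = 0.9263
[HCO3⁻] = α₁ × DIC = 0.9263 × 1.75 = 1.62 mmol/kg

[HCO3⁻] = 1.62 mmol/kg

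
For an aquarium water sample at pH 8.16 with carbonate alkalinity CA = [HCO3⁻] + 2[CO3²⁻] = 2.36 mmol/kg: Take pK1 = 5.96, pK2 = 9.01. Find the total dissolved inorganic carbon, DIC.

DIC = 2.11 mmol/kg

CA = [HCO3⁻] + 2[CO3²⁻] = (α₁ + 2α₂)·DIC
At pH 8.16: [H⁺]/K1 = 10^-2.20 = 0.0063096, K2/[H⁺] = 10^-0.85 = 0.14125
α₁ = 1/(1 + 0.0063096 + 0.14125) = 1/1.1476 = 0.8714; α₂ = α₁·K2/[H⁺] = 0.1231
α₁ + 2α₂ = 1.1176
DIC = CA / (α₁ + 2α₂) = 2.36 / 1.1176 = 2.11 mmol/kg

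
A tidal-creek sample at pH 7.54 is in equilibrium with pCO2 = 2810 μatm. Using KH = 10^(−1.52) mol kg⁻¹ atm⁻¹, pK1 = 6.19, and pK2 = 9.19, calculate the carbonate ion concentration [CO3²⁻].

[CO2*] = KH · pCO2 = 10^(−1.52) × 2810×10^-6 = 8.486×10^-5 mol/kg
α₀ = 1/(1 + K1/[H⁺] + K1K2/[H⁺]²) = 1/(1 + 10^+1.35 + 10^-0.30) = 0.04186
DIC = [CO2*]/α₀ = 8.486×10^-5 / 0.04186 = 2.027 mmol/kg
[CO3²⁻] = α₂·DIC; α₂ = 0.02098, so [CO3²⁻] = 0.02098 × 2.027 = 0.0425 mmol/kg

[CO3²⁻] = 0.0425 mmol/kg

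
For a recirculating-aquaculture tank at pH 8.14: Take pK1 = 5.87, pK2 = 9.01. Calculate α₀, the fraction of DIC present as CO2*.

α₀ = 1 / (1 + K1/[H⁺] + K1K2/[H⁺]²) = 1 / (1 + 10^+2.27 + 10^+1.40)
   = 1 / (1 + 186.21 + 25.119) = 1/212.33 = 0.004710

α₀ = 0.00471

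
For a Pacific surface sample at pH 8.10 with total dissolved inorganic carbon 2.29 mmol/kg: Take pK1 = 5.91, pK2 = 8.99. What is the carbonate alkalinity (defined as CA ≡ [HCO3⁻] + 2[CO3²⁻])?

CA = 2.54 mmol/kg

CA = [HCO3⁻] + 2[CO3²⁻] = (α₁ + 2α₂)·DIC
At pH 8.10: [H⁺]/K1 = 10^-2.19 = 0.0064565, K2/[H⁺] = 10^-0.89 = 0.12882
α₁ = 1/(1 + 0.0064565 + 0.12882) = 1/1.1353 = 0.8808; α₂ = α₁·K2/[H⁺] = 0.1135
α₁ + 2α₂ = 1.1078
CA = 1.1078 × 2.29 = 2.54 mmol/kg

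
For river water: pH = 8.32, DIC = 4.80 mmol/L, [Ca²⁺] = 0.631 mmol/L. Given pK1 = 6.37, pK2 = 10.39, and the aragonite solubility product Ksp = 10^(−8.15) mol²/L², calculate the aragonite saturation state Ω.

α₂ = 1 / (1 + [H⁺]/K2 + [H⁺]²/(K1K2)) = 1 / (1 + 10^+2.07 + 10^+0.12)
   = 1 / (1 + 117.49 + 1.3183) = 1/119.81 = 0.008347
[CO3²⁻] = α₂ × DIC = 0.008347 × 4.80 = 0.04006 mmol/L
Ksp = 10^(−8.15) = 7.079×10^-9
Ω = [Ca²⁺][CO3²⁻]/Ksp = (0.631×10^-3)(4.006×10^-5) / 7.079×10^-9 = 3.57

Ω = 3.57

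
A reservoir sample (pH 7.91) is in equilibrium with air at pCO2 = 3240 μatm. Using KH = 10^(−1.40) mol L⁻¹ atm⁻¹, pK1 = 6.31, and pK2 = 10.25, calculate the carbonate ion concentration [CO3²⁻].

[CO2*] = KH · pCO2 = 10^(−1.40) × 3240×10^-6 = 1.290×10^-4 mol/L
α₀ = 1/(1 + K1/[H⁺] + K1K2/[H⁺]²) = 1/(1 + 10^+1.60 + 10^-0.74) = 0.02439
DIC = [CO2*]/α₀ = 1.290×10^-4 / 0.02439 = 5.288 mmol/L
[CO3²⁻] = α₂·DIC; α₂ = 0.004439, so [CO3²⁻] = 0.004439 × 5.288 = 0.0235 mmol/L

[CO3²⁻] = 0.0235 mmol/L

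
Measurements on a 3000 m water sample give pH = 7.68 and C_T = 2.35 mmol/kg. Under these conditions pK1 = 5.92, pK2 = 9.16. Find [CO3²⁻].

[CO3²⁻] = 0.0741 mmol/kg

α₂ = 1 / (1 + [H⁺]/K2 + [H⁺]²/(K1K2)) = 1 / (1 + 10^+1.48 + 10^-0.28)
   = 1 / (1 + 30.200 + 0.52481) = 1/31.724 = 0.03152
[CO3²⁻] = α₂ × DIC = 0.03152 × 2.35 = 0.0741 mmol/kg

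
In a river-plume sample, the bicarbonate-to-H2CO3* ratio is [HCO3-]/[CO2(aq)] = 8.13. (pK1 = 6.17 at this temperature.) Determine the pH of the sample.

From K1 = [H⁺][HCO3-]/[CO2(aq)]:  pH = pK1 + log₁₀([HCO3-]/[CO2(aq)])
log₁₀(8.13) = +0.910
pH = 6.17 + (+0.910) = 7.08

pH = 7.08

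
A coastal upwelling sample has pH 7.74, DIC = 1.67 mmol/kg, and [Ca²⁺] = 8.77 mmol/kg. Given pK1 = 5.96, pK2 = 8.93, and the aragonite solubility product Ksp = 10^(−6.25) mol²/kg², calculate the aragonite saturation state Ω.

Ω = 1.56

α₂ = 1 / (1 + [H⁺]/K2 + [H⁺]²/(K1K2)) = 1 / (1 + 10^+1.19 + 10^-0.59)
   = 1 / (1 + 15.488 + 0.25704) = 1/16.745 = 0.05972
[CO3²⁻] = α₂ × DIC = 0.05972 × 1.67 = 0.09973 mmol/kg
Ksp = 10^(−6.25) = 5.623×10^-7
Ω = [Ca²⁺][CO3²⁻]/Ksp = (8.77×10^-3)(9.973×10^-5) / 5.623×10^-7 = 1.56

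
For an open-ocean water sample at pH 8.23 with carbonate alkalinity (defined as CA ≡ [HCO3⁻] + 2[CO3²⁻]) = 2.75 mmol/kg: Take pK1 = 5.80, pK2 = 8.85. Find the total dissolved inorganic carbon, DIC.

CA = [HCO3⁻] + 2[CO3²⁻] = (α₁ + 2α₂)·DIC
At pH 8.23: [H⁺]/K1 = 10^-2.43 = 0.0037154, K2/[H⁺] = 10^-0.62 = 0.23988
α₁ = 1/(1 + 0.0037154 + 0.23988) = 1/1.2436 = 0.8041; α₂ = α₁·K2/[H⁺] = 0.1929
α₁ + 2α₂ = 1.1899
DIC = CA / (α₁ + 2α₂) = 2.75 / 1.1899 = 2.31 mmol/kg

DIC = 2.31 mmol/kg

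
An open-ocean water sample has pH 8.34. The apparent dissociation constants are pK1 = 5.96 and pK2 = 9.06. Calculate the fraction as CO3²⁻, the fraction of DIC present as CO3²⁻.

α₂ = 0.159

α₂ = 1 / (1 + [H⁺]/K2 + [H⁺]²/(K1K2)) = 1 / (1 + 10^+0.72 + 10^-1.66)
   = 1 / (1 + 5.2481 + 0.021878) = 1/6.2700 = 0.1595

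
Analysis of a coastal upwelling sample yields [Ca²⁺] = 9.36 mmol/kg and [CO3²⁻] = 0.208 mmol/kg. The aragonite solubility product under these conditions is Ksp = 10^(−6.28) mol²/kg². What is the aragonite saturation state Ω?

Ω = 3.71

Ksp = 10^(−6.28) = 5.248×10^-7
Ω = [Ca²⁺][CO3²⁻]/Ksp = (9.36×10^-3)(0.208×10^-3) / 5.248×10^-7 = 3.71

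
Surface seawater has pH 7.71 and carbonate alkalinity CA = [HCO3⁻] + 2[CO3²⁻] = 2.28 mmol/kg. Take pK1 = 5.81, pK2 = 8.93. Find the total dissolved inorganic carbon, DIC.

CA = [HCO3⁻] + 2[CO3²⁻] = (α₁ + 2α₂)·DIC
At pH 7.71: [H⁺]/K1 = 10^-1.90 = 0.012589, K2/[H⁺] = 10^-1.22 = 0.060256
α₁ = 1/(1 + 0.012589 + 0.060256) = 1/1.0728 = 0.9321; α₂ = α₁·K2/[H⁺] = 0.05616
α₁ + 2α₂ = 1.0444
DIC = CA / (α₁ + 2α₂) = 2.28 / 1.0444 = 2.18 mmol/kg

DIC = 2.18 mmol/kg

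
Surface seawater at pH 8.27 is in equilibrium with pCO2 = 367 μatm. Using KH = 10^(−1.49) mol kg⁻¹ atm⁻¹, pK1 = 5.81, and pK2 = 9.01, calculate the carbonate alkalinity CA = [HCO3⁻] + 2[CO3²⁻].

CA = 4.67 mmol/kg

[CO2*] = KH · pCO2 = 10^(−1.49) × 367×10^-6 = 1.188×10^-5 mol/kg
α₀ = 1/(1 + K1/[H⁺] + K1K2/[H⁺]²) = 1/(1 + 10^+2.46 + 10^+1.72) = 0.002925
DIC = [CO2*]/α₀ = 1.188×10^-5 / 0.002925 = 4.060 mmol/kg
CA = (α₁ + 2α₂)·DIC = (0.8436 + 2×0.1535) × 4.060 = 4.67 mmol/kg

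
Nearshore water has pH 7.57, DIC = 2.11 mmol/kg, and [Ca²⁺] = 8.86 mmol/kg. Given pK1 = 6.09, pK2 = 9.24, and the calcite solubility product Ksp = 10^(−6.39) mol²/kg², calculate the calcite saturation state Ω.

α₂ = 1 / (1 + [H⁺]/K2 + [H⁺]²/(K1K2)) = 1 / (1 + 10^+1.67 + 10^+0.19)
   = 1 / (1 + 46.774 + 1.5488) = 1/49.322 = 0.02027
[CO3²⁻] = α₂ × DIC = 0.02027 × 2.11 = 0.04278 mmol/kg
Ksp = 10^(−6.39) = 4.074×10^-7
Ω = [Ca²⁺][CO3²⁻]/Ksp = (8.86×10^-3)(4.278×10^-5) / 4.074×10^-7 = 0.930

Ω = 0.930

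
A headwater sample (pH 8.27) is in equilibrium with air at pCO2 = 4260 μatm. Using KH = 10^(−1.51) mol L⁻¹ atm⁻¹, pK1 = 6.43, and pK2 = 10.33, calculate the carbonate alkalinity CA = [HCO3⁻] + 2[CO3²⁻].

CA = 9.27 mmol/L

[CO2*] = KH · pCO2 = 10^(−1.51) × 4260×10^-6 = 1.316×10^-4 mol/L
α₀ = 1/(1 + K1/[H⁺] + K1K2/[H⁺]²) = 1/(1 + 10^+1.84 + 10^-0.22) = 0.01413
DIC = [CO2*]/α₀ = 1.316×10^-4 / 0.01413 = 9.319 mmol/L
CA = (α₁ + 2α₂)·DIC = (0.9774 + 2×0.008512) × 9.319 = 9.27 mmol/L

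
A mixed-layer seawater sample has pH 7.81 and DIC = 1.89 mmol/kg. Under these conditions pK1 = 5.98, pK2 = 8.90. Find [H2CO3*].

α₀ = 1 / (1 + K1/[H⁺] + K1K2/[H⁺]²) = 1 / (1 + 10^+1.83 + 10^+0.74)
   = 1 / (1 + 67.608 + 5.4954) = 1/74.104 = 0.01349
[CO2*] = α₀ × DIC = 0.01349 × 1.89 = 0.0255 mmol/kg

[CO2*] = 0.0255 mmol/kg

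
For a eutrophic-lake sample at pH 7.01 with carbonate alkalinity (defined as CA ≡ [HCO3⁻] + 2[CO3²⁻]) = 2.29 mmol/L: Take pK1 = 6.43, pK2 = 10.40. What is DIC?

CA = [HCO3⁻] + 2[CO3²⁻] = (α₁ + 2α₂)·DIC
At pH 7.01: [H⁺]/K1 = 10^-0.58 = 0.26303, K2/[H⁺] = 10^-3.39 = 0.00040738
α₁ = 1/(1 + 0.26303 + 0.00040738) = 1/1.2634 = 0.7915; α₂ = α₁·K2/[H⁺] = 0.0003224
α₁ + 2α₂ = 0.7921
DIC = CA / (α₁ + 2α₂) = 2.29 / 0.7921 = 2.89 mmol/L

DIC = 2.89 mmol/L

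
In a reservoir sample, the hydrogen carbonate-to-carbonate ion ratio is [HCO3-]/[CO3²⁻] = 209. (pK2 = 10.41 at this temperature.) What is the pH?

From K2 = [H⁺][CO3²⁻]/[HCO3-]:  pH = pK2 − log₁₀([HCO3-]/[CO3²⁻])
log₁₀(209) = +2.320
pH = 10.41 − (+2.320) = 8.09

pH = 8.09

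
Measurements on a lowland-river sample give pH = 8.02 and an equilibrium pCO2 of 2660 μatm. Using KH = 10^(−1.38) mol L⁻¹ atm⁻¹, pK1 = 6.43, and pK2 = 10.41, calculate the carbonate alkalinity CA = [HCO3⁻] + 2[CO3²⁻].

[CO2*] = KH · pCO2 = 10^(−1.38) × 2660×10^-6 = 1.109×10^-4 mol/L
α₀ = 1/(1 + K1/[H⁺] + K1K2/[H⁺]²) = 1/(1 + 10^+1.59 + 10^-0.80) = 0.02496
DIC = [CO2*]/α₀ = 1.109×10^-4 / 0.02496 = 4.442 mmol/L
CA = (α₁ + 2α₂)·DIC = (0.9711 + 2×0.003956) × 4.442 = 4.35 mmol/L

CA = 4.35 mmol/L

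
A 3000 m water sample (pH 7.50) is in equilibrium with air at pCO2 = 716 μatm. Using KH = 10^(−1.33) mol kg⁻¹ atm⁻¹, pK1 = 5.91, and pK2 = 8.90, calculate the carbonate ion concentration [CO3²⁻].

[CO3²⁻] = 0.0519 mmol/kg

[CO2*] = KH · pCO2 = 10^(−1.33) × 716×10^-6 = 3.349×10^-5 mol/kg
α₀ = 1/(1 + K1/[H⁺] + K1K2/[H⁺]²) = 1/(1 + 10^+1.59 + 10^+0.19) = 0.02412
DIC = [CO2*]/α₀ = 3.349×10^-5 / 0.02412 = 1.388 mmol/kg
[CO3²⁻] = α₂·DIC; α₂ = 0.03736, so [CO3²⁻] = 0.03736 × 1.388 = 0.0519 mmol/kg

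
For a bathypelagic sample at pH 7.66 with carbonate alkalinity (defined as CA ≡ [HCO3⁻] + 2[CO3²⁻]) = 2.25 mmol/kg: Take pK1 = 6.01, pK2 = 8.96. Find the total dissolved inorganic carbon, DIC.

CA = [HCO3⁻] + 2[CO3²⁻] = (α₁ + 2α₂)·DIC
At pH 7.66: [H⁺]/K1 = 10^-1.65 = 0.022387, K2/[H⁺] = 10^-1.30 = 0.050119
α₁ = 1/(1 + 0.022387 + 0.050119) = 1/1.0725 = 0.9324; α₂ = α₁·K2/[H⁺] = 0.04673
α₁ + 2α₂ = 1.0259
DIC = CA / (α₁ + 2α₂) = 2.25 / 1.0259 = 2.19 mmol/kg

DIC = 2.19 mmol/kg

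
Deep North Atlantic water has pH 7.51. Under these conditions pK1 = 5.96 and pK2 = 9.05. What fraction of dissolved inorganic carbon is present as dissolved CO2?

α₀ = 1 / (1 + K1/[H⁺] + K1K2/[H⁺]²) = 1 / (1 + 10^+1.55 + 10^+0.01)
   = 1 / (1 + 35.481 + 1.0233) = 1/37.505 = 0.02666

α₀ = 0.0267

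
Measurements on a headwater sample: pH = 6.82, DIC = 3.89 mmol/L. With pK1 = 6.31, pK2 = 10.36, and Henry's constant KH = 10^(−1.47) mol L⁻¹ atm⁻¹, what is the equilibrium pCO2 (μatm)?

pCO2 = 2.71×10^4 μatm

α₀ = 1 / (1 + K1/[H⁺] + K1K2/[H⁺]²) = 1 / (1 + 10^+0.51 + 10^-3.03)
   = 1 / (1 + 3.2359 + 0.00093325) = 1/4.2369 = 0.2360
[CO2*] = α₀ × DIC = 0.2360 × 3.89 = 0.9181 mmol/L
pCO2 = [CO2*]/KH = 9.181×10^-4 / 3.388×10^-2 = 2.71×10^4 μatm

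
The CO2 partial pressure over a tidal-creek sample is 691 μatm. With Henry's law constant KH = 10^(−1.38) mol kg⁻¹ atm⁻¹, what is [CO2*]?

KH = 10^(−1.38) = 4.169×10^-2 mol kg⁻¹ atm⁻¹
[CO2*] = KH · pCO2 = 4.169×10^-2 × 691×10^-6 atm = 2.88×10^-5 mol/kg

[CO2*] = 28.8 μmol/kg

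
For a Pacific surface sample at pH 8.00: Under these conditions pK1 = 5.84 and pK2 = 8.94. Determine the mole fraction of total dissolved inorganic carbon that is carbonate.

α₂ = 1 / (1 + [H⁺]/K2 + [H⁺]²/(K1K2)) = 1 / (1 + 10^+0.94 + 10^-1.22)
   = 1 / (1 + 8.7096 + 0.060256) = 1/9.7699 = 0.1024

α₂ = 0.102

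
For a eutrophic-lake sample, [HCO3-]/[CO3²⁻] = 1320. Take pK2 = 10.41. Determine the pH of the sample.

From K2 = [H⁺][CO3²⁻]/[HCO3-]:  pH = pK2 − log₁₀([HCO3-]/[CO3²⁻])
log₁₀(1320) = +3.121
pH = 10.41 − (+3.121) = 7.29

pH = 7.29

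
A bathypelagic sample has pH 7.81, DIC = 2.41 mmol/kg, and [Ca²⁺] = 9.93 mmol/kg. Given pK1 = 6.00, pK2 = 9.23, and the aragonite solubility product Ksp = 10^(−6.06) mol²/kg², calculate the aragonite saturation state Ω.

Ω = 0.992

α₂ = 1 / (1 + [H⁺]/K2 + [H⁺]²/(K1K2)) = 1 / (1 + 10^+1.42 + 10^-0.39)
   = 1 / (1 + 26.303 + 0.40738) = 1/27.710 = 0.03609
[CO3²⁻] = α₂ × DIC = 0.03609 × 2.41 = 0.08697 mmol/kg
Ksp = 10^(−6.06) = 8.710×10^-7
Ω = [Ca²⁺][CO3²⁻]/Ksp = (9.93×10^-3)(8.697×10^-5) / 8.710×10^-7 = 0.992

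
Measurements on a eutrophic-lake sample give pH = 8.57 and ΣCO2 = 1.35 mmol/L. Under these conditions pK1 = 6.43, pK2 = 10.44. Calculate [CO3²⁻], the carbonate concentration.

[CO3²⁻] = 17.8 μmol/L

α₂ = 1 / (1 + [H⁺]/K2 + [H⁺]²/(K1K2)) = 1 / (1 + 10^+1.87 + 10^-0.27)
   = 1 / (1 + 74.131 + 0.53703) = 1/75.668 = 0.01322
[CO3²⁻] = α₂ × DIC = 0.01322 × 1.35 = 0.0178 mmol/L = 17.8 μmol/L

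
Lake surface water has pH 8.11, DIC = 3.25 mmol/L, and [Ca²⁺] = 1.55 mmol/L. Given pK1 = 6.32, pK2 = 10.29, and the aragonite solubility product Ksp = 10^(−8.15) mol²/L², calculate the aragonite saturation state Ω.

Ω = 4.60

α₂ = 1 / (1 + [H⁺]/K2 + [H⁺]²/(K1K2)) = 1 / (1 + 10^+2.18 + 10^+0.39)
   = 1 / (1 + 151.36 + 2.4547) = 1/154.81 = 0.006459
[CO3²⁻] = α₂ × DIC = 0.006459 × 3.25 = 0.02099 mmol/L
Ksp = 10^(−8.15) = 7.079×10^-9
Ω = [Ca²⁺][CO3²⁻]/Ksp = (1.55×10^-3)(2.099×10^-5) / 7.079×10^-9 = 4.60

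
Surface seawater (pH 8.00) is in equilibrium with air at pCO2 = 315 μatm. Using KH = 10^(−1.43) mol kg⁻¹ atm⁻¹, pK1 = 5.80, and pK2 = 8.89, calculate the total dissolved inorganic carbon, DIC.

[CO2*] = KH · pCO2 = 10^(−1.43) × 315×10^-6 = 1.170×10^-5 mol/kg
α₀ = 1/(1 + K1/[H⁺] + K1K2/[H⁺]²) = 1/(1 + 10^+2.20 + 10^+1.31) = 0.005558
DIC = [CO2*]/α₀ = 1.170×10^-5 / 0.005558 = 2.11 mmol/kg

DIC = 2.11 mmol/kg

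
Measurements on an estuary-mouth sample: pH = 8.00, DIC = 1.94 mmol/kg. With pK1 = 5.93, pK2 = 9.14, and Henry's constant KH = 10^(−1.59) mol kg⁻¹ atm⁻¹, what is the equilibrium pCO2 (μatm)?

pCO2 = 594 μatm

α₀ = 1 / (1 + K1/[H⁺] + K1K2/[H⁺]²) = 1 / (1 + 10^+2.07 + 10^+0.93)
   = 1 / (1 + 117.49 + 8.5114) = 1/127.00 = 0.007874
[CO2*] = α₀ × DIC = 0.007874 × 1.94 = 0.01528 mmol/kg = 15.28 μmol/kg
pCO2 = [CO2*]/KH = 1.528×10^-5 / 2.570×10^-2 = 594 μatm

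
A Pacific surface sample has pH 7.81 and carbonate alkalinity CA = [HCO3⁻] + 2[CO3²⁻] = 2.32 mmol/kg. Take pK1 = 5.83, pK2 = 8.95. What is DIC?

DIC = 2.19 mmol/kg

CA = [HCO3⁻] + 2[CO3²⁻] = (α₁ + 2α₂)·DIC
At pH 7.81: [H⁺]/K1 = 10^-1.98 = 0.010471, K2/[H⁺] = 10^-1.14 = 0.072444
α₁ = 1/(1 + 0.010471 + 0.072444) = 1/1.0829 = 0.9234; α₂ = α₁·K2/[H⁺] = 0.06690
α₁ + 2α₂ = 1.0572
DIC = CA / (α₁ + 2α₂) = 2.32 / 1.0572 = 2.19 mmol/kg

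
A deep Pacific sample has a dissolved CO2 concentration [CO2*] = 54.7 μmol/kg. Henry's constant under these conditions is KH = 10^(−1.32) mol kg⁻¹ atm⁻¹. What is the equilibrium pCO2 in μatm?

KH = 10^(−1.32) = 4.786×10^-2 mol kg⁻¹ atm⁻¹
pCO2 = [CO2*]/KH = 54.7×10^-6 / 4.786×10^-2 = 1.14×10^-3 atm = 1140 μatm

pCO2 = 1140 μatm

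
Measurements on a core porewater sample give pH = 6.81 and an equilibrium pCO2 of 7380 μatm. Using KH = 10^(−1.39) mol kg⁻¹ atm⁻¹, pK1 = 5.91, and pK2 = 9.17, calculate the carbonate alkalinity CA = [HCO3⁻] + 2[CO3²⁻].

[CO2*] = KH · pCO2 = 10^(−1.39) × 7380×10^-6 = 3.006×10^-4 mol/kg
α₀ = 1/(1 + K1/[H⁺] + K1K2/[H⁺]²) = 1/(1 + 10^+0.90 + 10^-1.46) = 0.1114
DIC = [CO2*]/α₀ = 3.006×10^-4 / 0.1114 = 2.699 mmol/kg
CA = (α₁ + 2α₂)·DIC = (0.8848 + 2×0.003862) × 2.699 = 2.41 mmol/kg

CA = 2.41 mmol/kg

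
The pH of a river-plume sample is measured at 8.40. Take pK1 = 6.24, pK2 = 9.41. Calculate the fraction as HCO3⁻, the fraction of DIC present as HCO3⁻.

α₁ = 0.905

α₁ = 1 / (1 + [H⁺]/K1 + K2/[H⁺]) = 1 / (1 + 10^-2.16 + 10^-1.01)
   = 1 / (1 + 0.0069183 + 0.097724) = 1/1.1046 = 0.9053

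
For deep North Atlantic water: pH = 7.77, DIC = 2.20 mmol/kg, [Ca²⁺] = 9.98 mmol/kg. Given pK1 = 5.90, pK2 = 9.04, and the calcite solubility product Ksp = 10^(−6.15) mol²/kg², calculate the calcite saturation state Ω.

α₂ = 1 / (1 + [H⁺]/K2 + [H⁺]²/(K1K2)) = 1 / (1 + 10^+1.27 + 10^-0.60)
   = 1 / (1 + 18.621 + 0.25119) = 1/19.872 = 0.05032
[CO3²⁻] = α₂ × DIC = 0.05032 × 2.20 = 0.1107 mmol/kg
Ksp = 10^(−6.15) = 7.079×10^-7
Ω = [Ca²⁺][CO3²⁻]/Ksp = (9.98×10^-3)(1.107×10^-4) / 7.079×10^-7 = 1.56

Ω = 1.56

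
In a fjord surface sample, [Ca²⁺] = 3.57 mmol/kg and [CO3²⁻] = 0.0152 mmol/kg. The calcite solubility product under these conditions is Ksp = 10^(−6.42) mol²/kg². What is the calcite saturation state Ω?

Ksp = 10^(−6.42) = 3.802×10^-7
Ω = [Ca²⁺][CO3²⁻]/Ksp = (3.57×10^-3)(0.0152×10^-3) / 3.802×10^-7 = 0.143

Ω = 0.143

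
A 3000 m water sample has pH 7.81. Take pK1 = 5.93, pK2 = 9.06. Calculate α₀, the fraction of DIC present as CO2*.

α₀ = 1 / (1 + K1/[H⁺] + K1K2/[H⁺]²) = 1 / (1 + 10^+1.88 + 10^+0.63)
   = 1 / (1 + 75.858 + 4.2658) = 1/81.124 = 0.01233

α₀ = 0.0123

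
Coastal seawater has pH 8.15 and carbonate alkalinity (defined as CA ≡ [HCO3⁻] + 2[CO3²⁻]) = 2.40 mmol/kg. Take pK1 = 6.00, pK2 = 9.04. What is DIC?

DIC = 2.17 mmol/kg

CA = [HCO3⁻] + 2[CO3²⁻] = (α₁ + 2α₂)·DIC
At pH 8.15: [H⁺]/K1 = 10^-2.15 = 0.0070795, K2/[H⁺] = 10^-0.89 = 0.12882
α₁ = 1/(1 + 0.0070795 + 0.12882) = 1/1.1359 = 0.8804; α₂ = α₁·K2/[H⁺] = 0.1134
α₁ + 2α₂ = 1.1072
DIC = CA / (α₁ + 2α₂) = 2.40 / 1.1072 = 2.17 mmol/kg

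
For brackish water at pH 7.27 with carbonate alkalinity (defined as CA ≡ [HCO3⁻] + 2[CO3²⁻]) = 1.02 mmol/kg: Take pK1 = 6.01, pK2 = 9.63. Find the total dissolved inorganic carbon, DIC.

DIC = 1.07 mmol/kg

CA = [HCO3⁻] + 2[CO3²⁻] = (α₁ + 2α₂)·DIC
At pH 7.27: [H⁺]/K1 = 10^-1.26 = 0.054954, K2/[H⁺] = 10^-2.36 = 0.0043652
α₁ = 1/(1 + 0.054954 + 0.0043652) = 1/1.0593 = 0.9440; α₂ = α₁·K2/[H⁺] = 0.004121
α₁ + 2α₂ = 0.9522
DIC = CA / (α₁ + 2α₂) = 1.02 / 0.9522 = 1.07 mmol/kg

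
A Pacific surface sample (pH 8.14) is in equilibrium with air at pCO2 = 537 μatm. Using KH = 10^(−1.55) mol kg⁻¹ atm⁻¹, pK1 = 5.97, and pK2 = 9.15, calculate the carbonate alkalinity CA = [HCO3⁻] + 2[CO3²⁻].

CA = 2.68 mmol/kg

[CO2*] = KH · pCO2 = 10^(−1.55) × 537×10^-6 = 1.513×10^-5 mol/kg
α₀ = 1/(1 + K1/[H⁺] + K1K2/[H⁺]²) = 1/(1 + 10^+2.17 + 10^+1.16) = 0.006121
DIC = [CO2*]/α₀ = 1.513×10^-5 / 0.006121 = 2.472 mmol/kg
CA = (α₁ + 2α₂)·DIC = (0.9054 + 2×0.08848) × 2.472 = 2.68 mmol/kg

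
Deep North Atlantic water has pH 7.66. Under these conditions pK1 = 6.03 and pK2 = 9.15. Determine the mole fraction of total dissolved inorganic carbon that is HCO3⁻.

α₁ = 1 / (1 + [H⁺]/K1 + K2/[H⁺]) = 1 / (1 + 10^-1.63 + 10^-1.49)
   = 1 / (1 + 0.023442 + 0.032359) = 1/1.0558 = 0.9471

α₁ = 0.947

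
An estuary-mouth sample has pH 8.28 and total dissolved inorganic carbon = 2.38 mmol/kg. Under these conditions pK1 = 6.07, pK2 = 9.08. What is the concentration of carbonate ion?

[CO3²⁻] = 0.324 mmol/kg

α₂ = 1 / (1 + [H⁺]/K2 + [H⁺]²/(K1K2)) = 1 / (1 + 10^+0.80 + 10^-1.41)
   = 1 / (1 + 6.3096 + 0.038905) = 1/7.3485 = 0.1361
[CO3²⁻] = α₂ × DIC = 0.1361 × 2.38 = 0.324 mmol/kg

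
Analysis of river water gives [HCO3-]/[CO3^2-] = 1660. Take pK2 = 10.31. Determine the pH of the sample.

From K2 = [H⁺][CO3^2-]/[HCO3-]:  pH = pK2 − log₁₀([HCO3-]/[CO3^2-])
log₁₀(1660) = +3.220
pH = 10.31 − (+3.220) = 7.09

pH = 7.09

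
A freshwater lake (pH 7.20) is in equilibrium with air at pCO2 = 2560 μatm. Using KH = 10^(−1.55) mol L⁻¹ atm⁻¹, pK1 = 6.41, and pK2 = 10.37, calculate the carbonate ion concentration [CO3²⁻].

[CO3²⁻] = 0.301 μmol/L

[CO2*] = KH · pCO2 = 10^(−1.55) × 2560×10^-6 = 7.215×10^-5 mol/L
α₀ = 1/(1 + K1/[H⁺] + K1K2/[H⁺]²) = 1/(1 + 10^+0.79 + 10^-2.38) = 0.1395
DIC = [CO2*]/α₀ = 7.215×10^-5 / 0.1395 = 0.5173 mmol/L
[CO3²⁻] = α₂·DIC; α₂ = 0.0005814, so [CO3²⁻] = 0.0005814 × 0.5173 = 0.000301 mmol/L = 0.301 μmol/L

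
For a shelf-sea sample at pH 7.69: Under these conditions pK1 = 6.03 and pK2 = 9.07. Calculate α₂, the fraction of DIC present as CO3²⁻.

α₂ = 0.0392

α₂ = 1 / (1 + [H⁺]/K2 + [H⁺]²/(K1K2)) = 1 / (1 + 10^+1.38 + 10^-0.28)
   = 1 / (1 + 23.988 + 0.52481) = 1/25.513 = 0.03920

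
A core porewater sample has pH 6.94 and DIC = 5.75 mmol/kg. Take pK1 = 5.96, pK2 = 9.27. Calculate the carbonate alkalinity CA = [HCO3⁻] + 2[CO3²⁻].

CA = 5.23 mmol/kg

CA = [HCO3⁻] + 2[CO3²⁻] = (α₁ + 2α₂)·DIC
At pH 6.94: [H⁺]/K1 = 10^-0.98 = 0.10471, K2/[H⁺] = 10^-2.33 = 0.0046774
α₁ = 1/(1 + 0.10471 + 0.0046774) = 1/1.1094 = 0.9014; α₂ = α₁·K2/[H⁺] = 0.004216
α₁ + 2α₂ = 0.9098
CA = 0.9098 × 5.75 = 5.23 mmol/kg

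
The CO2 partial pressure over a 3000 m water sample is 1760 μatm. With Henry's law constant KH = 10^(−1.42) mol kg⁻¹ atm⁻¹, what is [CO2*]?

[CO2*] = 66.9 μmol/kg

KH = 10^(−1.42) = 3.802×10^-2 mol kg⁻¹ atm⁻¹
[CO2*] = KH · pCO2 = 3.802×10^-2 × 1760×10^-6 atm = 6.69×10^-5 mol/kg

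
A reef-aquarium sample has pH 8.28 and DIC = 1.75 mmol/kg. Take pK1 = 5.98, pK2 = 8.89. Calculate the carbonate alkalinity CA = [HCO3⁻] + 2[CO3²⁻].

CA = [HCO3⁻] + 2[CO3²⁻] = (α₁ + 2α₂)·DIC
At pH 8.28: [H⁺]/K1 = 10^-2.30 = 0.0050119, K2/[H⁺] = 10^-0.61 = 0.24547
α₁ = 1/(1 + 0.0050119 + 0.24547) = 1/1.2505 = 0.7997; α₂ = α₁·K2/[H⁺] = 0.1963
α₁ + 2α₂ = 1.1923
CA = 1.1923 × 1.75 = 2.09 mmol/kg

CA = 2.09 mmol/kg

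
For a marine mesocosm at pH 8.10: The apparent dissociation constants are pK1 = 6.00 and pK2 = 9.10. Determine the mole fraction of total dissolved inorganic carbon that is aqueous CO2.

α₀ = 1 / (1 + K1/[H⁺] + K1K2/[H⁺]²) = 1 / (1 + 10^+2.10 + 10^+1.10)
   = 1 / (1 + 125.89 + 12.589) = 1/139.48 = 0.007169

α₀ = 0.00717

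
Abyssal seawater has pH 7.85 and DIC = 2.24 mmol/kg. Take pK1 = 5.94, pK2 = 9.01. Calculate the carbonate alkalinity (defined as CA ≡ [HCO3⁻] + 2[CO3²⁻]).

CA = 2.36 mmol/kg

CA = [HCO3⁻] + 2[CO3²⁻] = (α₁ + 2α₂)·DIC
At pH 7.85: [H⁺]/K1 = 10^-1.91 = 0.012303, K2/[H⁺] = 10^-1.16 = 0.069183
α₁ = 1/(1 + 0.012303 + 0.069183) = 1/1.0815 = 0.9247; α₂ = α₁·K2/[H⁺] = 0.06397
α₁ + 2α₂ = 1.0526
CA = 1.0526 × 2.24 = 2.36 mmol/kg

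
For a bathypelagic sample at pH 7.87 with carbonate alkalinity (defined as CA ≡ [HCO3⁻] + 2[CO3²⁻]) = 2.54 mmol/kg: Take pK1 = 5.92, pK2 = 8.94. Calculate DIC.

DIC = 2.38 mmol/kg

CA = [HCO3⁻] + 2[CO3²⁻] = (α₁ + 2α₂)·DIC
At pH 7.87: [H⁺]/K1 = 10^-1.95 = 0.011220, K2/[H⁺] = 10^-1.07 = 0.085114
α₁ = 1/(1 + 0.011220 + 0.085114) = 1/1.0963 = 0.9121; α₂ = α₁·K2/[H⁺] = 0.07763
α₁ + 2α₂ = 1.0674
DIC = CA / (α₁ + 2α₂) = 2.54 / 1.0674 = 2.38 mmol/kg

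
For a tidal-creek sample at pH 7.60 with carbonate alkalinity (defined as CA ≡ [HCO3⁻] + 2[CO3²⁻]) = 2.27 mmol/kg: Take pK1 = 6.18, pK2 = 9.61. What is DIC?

CA = [HCO3⁻] + 2[CO3²⁻] = (α₁ + 2α₂)·DIC
At pH 7.60: [H⁺]/K1 = 10^-1.42 = 0.038019, K2/[H⁺] = 10^-2.01 = 0.0097724
α₁ = 1/(1 + 0.038019 + 0.0097724) = 1/1.0478 = 0.9544; α₂ = α₁·K2/[H⁺] = 0.009327
α₁ + 2α₂ = 0.9730
DIC = CA / (α₁ + 2α₂) = 2.27 / 0.9730 = 2.33 mmol/kg

DIC = 2.33 mmol/kg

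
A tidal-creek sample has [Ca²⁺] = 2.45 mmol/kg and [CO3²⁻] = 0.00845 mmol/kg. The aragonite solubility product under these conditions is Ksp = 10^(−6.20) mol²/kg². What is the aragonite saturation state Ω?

Ω = 0.0328

Ksp = 10^(−6.20) = 6.310×10^-7
Ω = [Ca²⁺][CO3²⁻]/Ksp = (2.45×10^-3)(0.00845×10^-3) / 6.310×10^-7 = 0.0328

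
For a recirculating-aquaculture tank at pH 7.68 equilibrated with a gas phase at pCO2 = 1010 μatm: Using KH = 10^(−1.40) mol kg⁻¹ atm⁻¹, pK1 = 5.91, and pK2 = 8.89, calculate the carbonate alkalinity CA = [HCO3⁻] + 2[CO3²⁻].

CA = 2.66 mmol/kg

[CO2*] = KH · pCO2 = 10^(−1.40) × 1010×10^-6 = 4.021×10^-5 mol/kg
α₀ = 1/(1 + K1/[H⁺] + K1K2/[H⁺]²) = 1/(1 + 10^+1.77 + 10^+0.56) = 0.01574
DIC = [CO2*]/α₀ = 4.021×10^-5 / 0.01574 = 2.554 mmol/kg
CA = (α₁ + 2α₂)·DIC = (0.9271 + 2×0.05716) × 2.554 = 2.66 mmol/kg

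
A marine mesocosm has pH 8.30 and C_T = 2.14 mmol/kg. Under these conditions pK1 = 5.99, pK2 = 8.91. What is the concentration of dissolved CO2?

[CO2*] = 8.38 μmol/kg

α₀ = 1 / (1 + K1/[H⁺] + K1K2/[H⁺]²) = 1 / (1 + 10^+2.31 + 10^+1.70)
   = 1 / (1 + 204.17 + 50.119) = 1/255.29 = 0.003917
[CO2*] = α₀ × DIC = 0.003917 × 2.14 = 0.00838 mmol/kg = 8.38 μmol/kg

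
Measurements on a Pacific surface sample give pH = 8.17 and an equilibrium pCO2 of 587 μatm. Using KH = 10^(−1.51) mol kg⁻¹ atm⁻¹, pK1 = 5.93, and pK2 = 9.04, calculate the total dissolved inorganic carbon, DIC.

[CO2*] = KH · pCO2 = 10^(−1.51) × 587×10^-6 = 1.814×10^-5 mol/kg
α₀ = 1/(1 + K1/[H⁺] + K1K2/[H⁺]²) = 1/(1 + 10^+2.24 + 10^+1.37) = 0.005045
DIC = [CO2*]/α₀ = 1.814×10^-5 / 0.005045 = 3.60 mmol/kg

DIC = 3.60 mmol/kg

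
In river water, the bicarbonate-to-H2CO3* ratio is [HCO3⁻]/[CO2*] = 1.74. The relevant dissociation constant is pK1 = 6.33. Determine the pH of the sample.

pH = 6.57

From K1 = [H⁺][HCO3⁻]/[CO2*]:  pH = pK1 + log₁₀([HCO3⁻]/[CO2*])
log₁₀(1.74) = +0.241
pH = 6.33 + (+0.241) = 6.57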